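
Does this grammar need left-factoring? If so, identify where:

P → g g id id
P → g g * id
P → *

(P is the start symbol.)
Left-factoring is needed when two productions for the same non-terminal
share a common prefix on the right-hand side.

Productions for P:
  P → g g id id
  P → g g * id
  P → *

Found common prefix 'g g' in productions for P

Answer: Yes, P has productions with common prefix 'g g'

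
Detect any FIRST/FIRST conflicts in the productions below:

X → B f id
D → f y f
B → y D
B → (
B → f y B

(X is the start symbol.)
A FIRST/FIRST conflict occurs when two productions N → α and N → β for the same non-terminal have FIRST(α) ∩ FIRST(β) ≠ ∅ (with ε ∈ FIRST of a nullable right-hand side, so two nullable alternatives also conflict).

Productions for B:
  B → y D: FIRST = { 'y' }
  B → (: FIRST = { '(' }
  B → f y B: FIRST = { 'f' }
X, D have only one production, so no FIRST/FIRST conflict is possible there.

All alternatives of each non-terminal have pairwise disjoint FIRST sets.

Answer: No FIRST/FIRST conflicts.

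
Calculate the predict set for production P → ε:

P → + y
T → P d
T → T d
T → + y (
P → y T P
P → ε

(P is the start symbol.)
PREDICT(P → ε) = (FIRST(RHS) \ {ε}) ∪ (FOLLOW(P) if ε ∈ FIRST(RHS), i.e. RHS ⇒* ε)
The right-hand side is ε (FIRST(ε) = { ε }), so the predict set is FOLLOW(P) = { $, 'd' }
PREDICT(P → ε) = { $, 'd' }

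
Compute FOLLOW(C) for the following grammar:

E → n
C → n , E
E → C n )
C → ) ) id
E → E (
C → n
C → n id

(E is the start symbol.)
{ 'n' }

In E → C n ): C is followed by n ')', add FIRST(n ')') \ {ε} = { 'n' }

Taking the union: FOLLOW(C) = { 'n' }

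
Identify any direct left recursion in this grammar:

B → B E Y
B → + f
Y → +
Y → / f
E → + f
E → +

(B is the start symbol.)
B → B E Y: LEFT RECURSIVE (starts with B)
B → + f: starts with '+'
Y → +: starts with '+'
Y → / f: starts with '/'
E → + f: starts with '+'
E → +: starts with '+'

The grammar has direct left recursion on: B.

Answer: Yes, B is left-recursive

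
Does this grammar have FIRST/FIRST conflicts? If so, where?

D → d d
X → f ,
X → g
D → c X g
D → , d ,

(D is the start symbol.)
A FIRST/FIRST conflict occurs when two productions N → α and N → β for the same non-terminal have FIRST(α) ∩ FIRST(β) ≠ ∅ (with ε ∈ FIRST of a nullable right-hand side, so two nullable alternatives also conflict).

Productions for D:
  D → d d: FIRST = { 'd' }
  D → c X g: FIRST = { 'c' }
  D → , d ,: FIRST = { ',' }
Productions for X:
  X → f ,: FIRST = { 'f' }
  X → g: FIRST = { 'g' }

All alternatives of each non-terminal have pairwise disjoint FIRST sets.

Answer: No FIRST/FIRST conflicts.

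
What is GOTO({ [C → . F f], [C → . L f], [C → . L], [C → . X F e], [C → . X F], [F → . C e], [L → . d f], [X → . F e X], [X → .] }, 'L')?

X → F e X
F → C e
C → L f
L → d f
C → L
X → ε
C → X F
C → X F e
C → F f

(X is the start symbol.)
{ [C → L . f], [C → L .] }

GOTO(I, 'L') = CLOSURE({ [A → αX.β] : [A → α.Xβ] ∈ I, X = 'L' })

Items with dot before 'L', with the dot advanced:
  [C → . L] → [C → L .]
  [C → . L f] → [C → L . f]
Closure adds nothing (no advanced item has the dot before a non-terminal).

GOTO = { [C → L . f], [C → L .] }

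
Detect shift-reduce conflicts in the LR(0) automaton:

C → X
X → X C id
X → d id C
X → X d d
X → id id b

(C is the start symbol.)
Yes — I2: [C → X .] vs [X → X . d d]

A shift-reduce conflict occurs when an LR(0) state has both:
  - a complete (reduce) item [A → α .] (dot at the end), and
  - a shift item [B → β . c γ] (dot before a terminal).

Augment with C' → C and build the canonical LR(0) collection (I0 = CLOSURE({[C' → . C]}), then GOTO on every symbol after a dot until no new states appear). It has 13 states:
  I0: { [C → . X], [C' → . C], [X → . X C id], [X → . X d d], [X → . d id C], [X → . id id b] }  — shift
  I1: { [C' → C .] }  — accept
  I2: { [C → . X], [C → X .], [X → . X C id], [X → . X d d], [X → . d id C], [X → . id id b], [X → X . C id], [X → X . d d] }  — shift, reduce
  I3: { [X → d . id C] }  — shift
  I4: { [X → id . id b] }  — shift
  I5: { [X → id id . b] }  — shift
  I6: { [X → id id b .] }  — reduce
  I7: { [C → . X], [X → . X C id], [X → . X d d], [X → . d id C], [X → . id id b], [X → d id . C] }  — shift
  I8: { [X → d id C .] }  — reduce
  I9: { [X → X C . id] }  — shift
  I10: { [X → X d . d], [X → d . id C] }  — shift
  I11: { [X → X d d .] }  — reduce
  I12: { [X → X C id .] }  — reduce

I2 contains reduce item [C → X .] and shift items [X → X . d d], [X → . d id C], [X → . id id b] — shift-reduce conflict.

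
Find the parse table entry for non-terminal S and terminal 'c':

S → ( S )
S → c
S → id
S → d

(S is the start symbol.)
To find M[S, 'c'], we find productions for S where 'c' is in the predict set (PREDICT(N → α) = (FIRST(α) \ {ε}) ∪ (FOLLOW(N) if α ⇒* ε)).

S → ( S ): PREDICT = { '(' }
S → c: PREDICT = { 'c' }
  'c' is in predict set, so this production goes in M[S, 'c']
S → id: PREDICT = { 'id' }
S → d: PREDICT = { 'd' }

M[S, 'c'] = S → c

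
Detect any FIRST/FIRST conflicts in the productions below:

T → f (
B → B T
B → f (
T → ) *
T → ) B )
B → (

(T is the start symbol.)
Yes. T → ')' '*' / T → ')' B ')' on { ')' }; B → B T / B → f '(' on { 'f' }; B → B T / B → '(' on { '(' }

A FIRST/FIRST conflict occurs when two productions N → α and N → β for the same non-terminal have FIRST(α) ∩ FIRST(β) ≠ ∅ (with ε ∈ FIRST of a nullable right-hand side, so two nullable alternatives also conflict).

FIRST sets of the non-terminals at (or reachable through a nullable prefix from) the front of some alternative:
  FIRST(B) = { '(', 'f' }

Productions for T:
  T → f (: FIRST = { 'f' }
  T → ) *: FIRST = { ')' }
  T → ) B ): FIRST = { ')' }
Productions for B:
  B → B T: FIRST = { '(', 'f' }
  B → f (: FIRST = { 'f' }
  B → (: FIRST = { '(' }

Conflict for T: T → ) * and T → ) B )
  Overlap: { ')' }
Conflict for B: B → B T and B → f (
  Overlap: { 'f' }
Conflict for B: B → B T and B → (
  Overlap: { '(' }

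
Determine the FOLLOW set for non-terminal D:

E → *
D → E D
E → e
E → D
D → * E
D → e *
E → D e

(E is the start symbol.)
{ $, '*', 'e' }

To compute FOLLOW(D), find every occurrence of D on a right-hand side N → α D β: add FIRST(β) \ {ε}, and if β is empty or nullable also add FOLLOW(N). Iterate to a fixed point.

In D → E D: D is at the end; this adds FOLLOW(D) to itself — nothing new
In E → D: D is at the end, add FOLLOW(E)
In E → D e: D is followed by e, add FIRST(e) \ {ε} = { 'e' }

The FOLLOW sets referred to above (computed the same way, to a fixed point):
  FOLLOW(E) = { $, '*', 'e' }

Taking the union: FOLLOW(D) = { $, '*', 'e' }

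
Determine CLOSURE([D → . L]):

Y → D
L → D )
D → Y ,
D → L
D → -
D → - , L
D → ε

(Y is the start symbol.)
{ [D → . - , L], [D → . -], [D → . L], [D → . Y ,], [D → .], [L → . D )], [Y → . D] }

Start with: [D → . L]
  [D → . L] has the dot before L: add [L → . D )]
  [L → . D )] has the dot before D: add [D → . Y ,], [D → . -], [D → . - , L], [D → .]
  [D → . Y ,] has the dot before Y: add [Y → . D]
No further items can be added.

CLOSURE = { [D → . - , L], [D → . -], [D → . L], [D → . Y ,], [D → .], [L → . D )], [Y → . D] }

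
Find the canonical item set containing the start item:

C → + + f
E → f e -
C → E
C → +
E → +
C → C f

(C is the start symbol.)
{ [C → . + + f], [C → . +], [C → . C f], [C → . E], [C' → . C], [E → . +], [E → . f e -] }

First, augment the grammar with C' → C
I₀ = CLOSURE({ [C' → . C] }):
  [C' → . C] has the dot before C: add [C → . + + f], [C → . E], [C → . +], [C → . C f]
  [C → . E] has the dot before E: add [E → . f e -], [E → . +]
No further items can be added.

I₀ = { [C → . + + f], [C → . +], [C → . C f], [C → . E], [C' → . C], [E → . +], [E → . f e -] }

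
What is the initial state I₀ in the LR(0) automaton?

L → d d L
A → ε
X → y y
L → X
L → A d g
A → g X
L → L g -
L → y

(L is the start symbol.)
{ [A → . g X], [A → .], [L → . A d g], [L → . L g -], [L → . X], [L → . d d L], [L → . y], [L' → . L], [X → . y y] }

First, augment the grammar with L' → L
I₀ = CLOSURE({ [L' → . L] }):
  [L' → . L] has the dot before L: add [L → . d d L], [L → . X], [L → . A d g], [L → . L g -], [L → . y]
  [L → . X] has the dot before X: add [X → . y y]
  [L → . A d g] has the dot before A: add [A → .], [A → . g X]
No further items can be added.

I₀ = { [A → . g X], [A → .], [L → . A d g], [L → . L g -], [L → . X], [L → . d d L], [L → . y], [L' → . L], [X → . y y] }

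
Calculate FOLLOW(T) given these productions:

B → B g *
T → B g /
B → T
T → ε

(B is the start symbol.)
In B → T: T is at the end, add FOLLOW(B)

The FOLLOW sets referred to above (computed the same way, to a fixed point):
  FOLLOW(B) = { $, 'g' }

Taking the union: FOLLOW(T) = { $, 'g' }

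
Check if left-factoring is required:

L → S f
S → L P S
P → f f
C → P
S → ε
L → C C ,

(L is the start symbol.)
Left-factoring is needed when two productions for the same non-terminal
share a common prefix on the right-hand side.

Productions for L:
  L → S f
  L → C C ,
Productions for S:
  S → L P S
  S → ε

No common prefixes found.

Answer: No, left-factoring is not needed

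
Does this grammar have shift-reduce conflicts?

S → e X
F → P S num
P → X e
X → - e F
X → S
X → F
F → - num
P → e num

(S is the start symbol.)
A shift-reduce conflict occurs when an LR(0) state has both:
  - a complete (reduce) item [A → α .] (dot at the end), and
  - a shift item [B → β . c γ] (dot before a terminal).

Augment with S' → S and build the canonical LR(0) collection (I0 = CLOSURE({[S' → . S]}), then GOTO on every symbol after a dot until no new states appear). It has 17 states:
  I0: { [S → . e X], [S' → . S] }  — shift
  I1: { [S' → S .] }  — accept
  I2: { [F → . - num], [F → . P S num], [P → . X e], [P → . e num], [S → . e X], [S → e . X], [X → . - e F], [X → . F], [X → . S] }  — shift
  I3: { [F → - . num], [X → - . e F] }  — shift
  I4: { [X → F .] }  — reduce
  I5: { [F → P . S num], [S → . e X] }  — shift
  I6: { [X → S .] }  — reduce
  I7: { [P → X . e], [S → e X .] }  — shift, reduce
  I8: { [F → . - num], [F → . P S num], [P → . X e], [P → . e num], [P → e . num], [S → . e X], [S → e . X], [X → . - e F], [X → . F], [X → . S] }  — shift
  I9: { [P → e num .] }  — reduce
  I10: { [P → X e .] }  — reduce
  I11: { [F → P S . num] }  — shift
  I12: { [F → P S num .] }  — reduce
  I13: { [F → . - num], [F → . P S num], [P → . X e], [P → . e num], [S → . e X], [X → - e . F], [X → . - e F], [X → . F], [X → . S] }  — shift
  I14: { [F → - num .] }  — reduce
  I15: { [X → - e F .], [X → F .] }  — 2 reduces
  I16: { [P → X . e] }  — shift

I7 contains reduce item [S → e X .] and shift item [P → X . e] — shift-reduce conflict.

Answer: Yes — I7: [S → e X .] vs [P → X . e]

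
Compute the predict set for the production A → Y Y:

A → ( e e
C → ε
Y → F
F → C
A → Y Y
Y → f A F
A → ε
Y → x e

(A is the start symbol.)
PREDICT(A → Y Y) = (FIRST(RHS) \ {ε}) ∪ (FOLLOW(A) if ε ∈ FIRST(RHS), i.e. RHS ⇒* ε)
FIRST(Y) = { 'f', 'x', ε }
FIRST(Y Y) = { 'f', 'x', ε }
ε ∈ FIRST(Y Y) (the right-hand side is nullable), so add FOLLOW(A) = { $, 'f', 'x' }
PREDICT(A → Y Y) = { $, 'f', 'x' }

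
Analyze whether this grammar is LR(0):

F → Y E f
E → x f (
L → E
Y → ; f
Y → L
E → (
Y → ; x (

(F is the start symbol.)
A grammar is LR(0) if no state in the canonical LR(0) collection has:
  - both a shift item (dot before a terminal) and a complete item (shift-reduce conflict), or
  - two or more complete items (reduce-reduce conflict; the accept item [F' → F .] counts as a complete item here).

Augment with F' → F and build the canonical LR(0) collection (I0 = CLOSURE({[F' → . F]}), then GOTO on every symbol after a dot until no new states appear). It has 15 states:
  I0: { [E → . (], [E → . x f (], [F → . Y E f], [F' → . F], [L → . E], [Y → . ; f], [Y → . ; x (], [Y → . L] }  — shift
  I1: { [E → ( .] }  — reduce
  I2: { [Y → ; . f], [Y → ; . x (] }  — shift
  I3: { [L → E .] }  — reduce
  I4: { [F' → F .] }  — accept
  I5: { [Y → L .] }  — reduce
  I6: { [E → . (], [E → . x f (], [F → Y . E f] }  — shift
  I7: { [E → x . f (] }  — shift
  I8: { [E → x f . (] }  — shift
  I9: { [E → x f ( .] }  — reduce
  I10: { [F → Y E . f] }  — shift
  I11: { [F → Y E f .] }  — reduce
  I12: { [Y → ; f .] }  — reduce
  I13: { [Y → ; x . (] }  — shift
  I14: { [Y → ; x ( .] }  — reduce

Every state is either a pure shift/goto state or contains exactly one complete item and nothing to shift — no conflicts. The grammar is LR(0).

Answer: Yes, the grammar is LR(0)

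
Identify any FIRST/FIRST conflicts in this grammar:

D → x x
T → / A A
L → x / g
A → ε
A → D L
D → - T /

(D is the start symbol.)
A FIRST/FIRST conflict occurs when two productions N → α and N → β for the same non-terminal have FIRST(α) ∩ FIRST(β) ≠ ∅ (with ε ∈ FIRST of a nullable right-hand side, so two nullable alternatives also conflict).

FIRST sets of the non-terminals at (or reachable through a nullable prefix from) the front of some alternative:
  FIRST(D) = { '-', 'x' }

Productions for D:
  D → x x: FIRST = { 'x' }
  D → - T /: FIRST = { '-' }
Productions for A:
  A → ε: FIRST = { ε }
  A → D L: FIRST = { '-', 'x' }
T, L have only one production, so no FIRST/FIRST conflict is possible there.

All alternatives of each non-terminal have pairwise disjoint FIRST sets.

Answer: No FIRST/FIRST conflicts.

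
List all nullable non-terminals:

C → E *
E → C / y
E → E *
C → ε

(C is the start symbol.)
A non-terminal is nullable if it can derive ε (the empty string): either it has an ε-production, or it has a production whose right-hand side consists entirely of nullable non-terminals.

ε-productions: C → ε
So C is immediately nullable.
No further non-terminal can be added: every production for the remaining non-terminals contains a terminal or a non-nullable non-terminal.
Nullable = { 'C' }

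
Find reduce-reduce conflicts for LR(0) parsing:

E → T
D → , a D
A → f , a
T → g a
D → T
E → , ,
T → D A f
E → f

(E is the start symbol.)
Augment with E' → E and build the canonical LR(0) collection (I0 = CLOSURE({[E' → . E]}), then GOTO on every symbol after a dot until no new states appear). It has 18 states:
  I0: { [D → . , a D], [D → . T], [E → . , ,], [E → . T], [E → . f], [E' → . E], [T → . D A f], [T → . g a] }  — shift
  I1: { [D → , . a D], [E → , . ,] }  — shift
  I2: { [A → . f , a], [T → D . A f] }  — shift
  I3: { [E' → E .] }  — accept
  I4: { [D → T .], [E → T .] }  — 2 reduces
  I5: { [E → f .] }  — reduce
  I6: { [T → g . a] }  — shift
  I7: { [T → g a .] }  — reduce
  I8: { [T → D A . f] }  — shift
  I9: { [A → f . , a] }  — shift
  I10: { [A → f , . a] }  — shift
  I11: { [A → f , a .] }  — reduce
  I12: { [T → D A f .] }  — reduce
  I13: { [E → , , .] }  — reduce
  I14: { [D → , a . D], [D → . , a D], [D → . T], [T → . D A f], [T → . g a] }  — shift
  I15: { [D → , . a D] }  — shift
  I16: { [A → . f , a], [D → , a D .], [T → D . A f] }  — shift, reduce
  I17: { [D → T .] }  — reduce

I4 contains complete items [D → T .], [E → T .] — reduce-reduce conflict.

Answer: Yes — I4: [D → T .] vs [E → T .]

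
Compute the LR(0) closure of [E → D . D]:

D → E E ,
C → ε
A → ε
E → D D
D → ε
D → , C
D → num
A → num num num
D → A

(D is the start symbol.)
{ [A → . num num num], [A → .], [D → . , C], [D → . A], [D → . E E ,], [D → . num], [D → .], [E → . D D], [E → D . D] }

Start with: [E → D . D]
  [E → D . D] has the dot before D: add [D → . E E ,], [D → .], [D → . , C], [D → . num], [D → . A]
  [D → . E E ,] has the dot before E: add [E → . D D]
  [D → . A] has the dot before A: add [A → .], [A → . num num num]
No further items can be added.

CLOSURE = { [A → . num num num], [A → .], [D → . , C], [D → . A], [D → . E E ,], [D → . num], [D → .], [E → . D D], [E → D . D] }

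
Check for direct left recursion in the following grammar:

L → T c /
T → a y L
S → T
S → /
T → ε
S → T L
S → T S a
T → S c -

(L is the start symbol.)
No direct left recursion

Direct left recursion occurs when N → N α for some non-terminal N (the right-hand side begins with the left-hand side itself).

L → T c /: starts with T
T → a y L: starts with a
S → T: starts with T
S → /: starts with '/'
T → ε: starts with ε
S → T L: starts with T
S → T S a: starts with T
T → S c -: starts with S

No direct left recursion found.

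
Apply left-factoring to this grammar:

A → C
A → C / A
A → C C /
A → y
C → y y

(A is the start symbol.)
Left-factoring transforms A → αβ₁ | αβ₂ into A → αA' and A' → β₁ | β₂
(α is the longest common prefix among the alternatives). Repeat until
no nonterminal has two alternatives with a common prefix.

Round 1: A has alternatives sharing prefix 'C'. Introduce A': A → C A'
  Add: A' → ε
  Add: A' → / A
  Add: A' → C /

No remaining common prefixes — done.

Resulting grammar:
A → C A'
A' → ε
A' → / A
A' → C /
A → y
C → y y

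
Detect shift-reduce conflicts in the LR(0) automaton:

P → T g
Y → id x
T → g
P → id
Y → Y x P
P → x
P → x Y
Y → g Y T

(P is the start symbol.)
A shift-reduce conflict occurs when an LR(0) state has both:
  - a complete (reduce) item [A → α .] (dot at the end), and
  - a shift item [B → β . c γ] (dot before a terminal).

Augment with P' → P and build the canonical LR(0) collection (I0 = CLOSURE({[P' → . P]}), then GOTO on every symbol after a dot until no new states appear). It has 15 states:
  I0: { [P → . T g], [P → . id], [P → . x Y], [P → . x], [P' → . P], [T → . g] }  — shift
  I1: { [P' → P .] }  — accept
  I2: { [P → T . g] }  — shift
  I3: { [T → g .] }  — reduce
  I4: { [P → id .] }  — reduce
  I5: { [P → x . Y], [P → x .], [Y → . Y x P], [Y → . g Y T], [Y → . id x] }  — shift, reduce
  I6: { [P → x Y .], [Y → Y . x P] }  — shift, reduce
  I7: { [Y → . Y x P], [Y → . g Y T], [Y → . id x], [Y → g . Y T] }  — shift
  I8: { [Y → id . x] }  — shift
  I9: { [Y → id x .] }  — reduce
  I10: { [T → . g], [Y → Y . x P], [Y → g Y . T] }  — shift
  I11: { [Y → g Y T .] }  — reduce
  I12: { [P → . T g], [P → . id], [P → . x Y], [P → . x], [T → . g], [Y → Y x . P] }  — shift
  I13: { [Y → Y x P .] }  — reduce
  I14: { [P → T g .] }  — reduce

I5 contains reduce item [P → x .] and shift items [Y → . g Y T], [Y → . id x] — shift-reduce conflict.
I6 contains reduce item [P → x Y .] and shift item [Y → Y . x P] — shift-reduce conflict.

Answer: Yes — I5: [P → x .] vs [Y → . g Y T]; I6: [P → x Y .] vs [Y → Y . x P]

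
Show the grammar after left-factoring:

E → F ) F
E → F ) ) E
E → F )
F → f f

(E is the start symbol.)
E → F ) E'
E' → F
E' → ) E
E' → ε
F → f f

Left-factoring transforms A → αβ₁ | αβ₂ into A → αA' and A' → β₁ | β₂
(α is the longest common prefix among the alternatives). Repeat until
no nonterminal has two alternatives with a common prefix.

Round 1: E has alternatives sharing prefix 'F )'. Introduce E': E → F ) E'
  Add: E' → F
  Add: E' → ) E
  Add: E' → ε

No remaining common prefixes — done.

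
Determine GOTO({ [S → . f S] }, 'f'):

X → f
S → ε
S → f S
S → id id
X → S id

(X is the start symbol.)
GOTO(I, 'f') = CLOSURE({ [A → αX.β] : [A → α.Xβ] ∈ I, X = 'f' })

Items with dot before 'f', with the dot advanced:
  [S → . f S] → [S → f . S]
Closure of the advanced items:
  [S → f . S] has the dot before S: add [S → .], [S → . f S], [S → . id id]

GOTO = { [S → . f S], [S → . id id], [S → .], [S → f . S] }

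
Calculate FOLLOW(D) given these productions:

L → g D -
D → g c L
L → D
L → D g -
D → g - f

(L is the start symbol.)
{ $, '-', 'g' }

In L → g D -: D is followed by '-', add FIRST('-') \ {ε} = { '-' }
In L → D: D is at the end, add FOLLOW(L)
In L → D g -: D is followed by g '-', add FIRST(g '-') \ {ε} = { 'g' }

The FOLLOW sets referred to above (computed the same way, to a fixed point):
  FOLLOW(L) = { $, '-', 'g' }

Taking the union: FOLLOW(D) = { $, '-', 'g' }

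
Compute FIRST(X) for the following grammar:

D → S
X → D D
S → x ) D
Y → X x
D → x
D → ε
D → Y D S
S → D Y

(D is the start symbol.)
{ 'x', ε }

FIRST sets of the other non-terminals involved (by the same procedure, iterated to a fixed point):
  FIRST(D) = { 'x', ε }

From X → D D:
  - D is a non-terminal: add FIRST(D) \ {ε} = { 'x' }
    D is nullable, so continue to the next symbol
  - D is a non-terminal: add FIRST(D) \ {ε} = { 'x' }
    D is nullable and nothing follows, so the whole right-hand side can vanish: ε ∈ FIRST(X)

Collecting: FIRST(X) = { 'x', ε }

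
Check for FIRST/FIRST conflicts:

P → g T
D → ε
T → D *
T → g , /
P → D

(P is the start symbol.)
No FIRST/FIRST conflicts.

A FIRST/FIRST conflict occurs when two productions N → α and N → β for the same non-terminal have FIRST(α) ∩ FIRST(β) ≠ ∅ (with ε ∈ FIRST of a nullable right-hand side, so two nullable alternatives also conflict).

FIRST sets of the non-terminals at (or reachable through a nullable prefix from) the front of some alternative:
  FIRST(D) = { ε }

Productions for P:
  P → g T: FIRST = { 'g' }
  P → D: FIRST = { ε }
Productions for T:
  T → D *: FIRST = { '*' }
  T → g , /: FIRST = { 'g' }
D has only one production, so no FIRST/FIRST conflict is possible there.

All alternatives of each non-terminal have pairwise disjoint FIRST sets.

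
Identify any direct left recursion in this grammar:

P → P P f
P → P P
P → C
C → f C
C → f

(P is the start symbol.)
Direct left recursion occurs when N → N α for some non-terminal N (the right-hand side begins with the left-hand side itself).

P → P P f: LEFT RECURSIVE (starts with P)
P → P P: LEFT RECURSIVE (starts with P)
P → C: starts with C
C → f C: starts with f
C → f: starts with f

The grammar has direct left recursion on: P.

Answer: Yes, P is left-recursive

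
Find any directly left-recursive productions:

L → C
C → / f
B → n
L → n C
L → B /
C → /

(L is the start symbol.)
Direct left recursion occurs when N → N α for some non-terminal N (the right-hand side begins with the left-hand side itself).

L → C: starts with C
C → / f: starts with '/'
B → n: starts with n
L → n C: starts with n
L → B /: starts with B
C → /: starts with '/'

No direct left recursion found.

Answer: No direct left recursion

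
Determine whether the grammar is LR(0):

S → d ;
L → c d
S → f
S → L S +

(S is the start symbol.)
A grammar is LR(0) if no state in the canonical LR(0) collection has:
  - both a shift item (dot before a terminal) and a complete item (shift-reduce conflict), or
  - two or more complete items (reduce-reduce conflict; the accept item [S' → S .] counts as a complete item here).

Augment with S' → S and build the canonical LR(0) collection (I0 = CLOSURE({[S' → . S]}), then GOTO on every symbol after a dot until no new states appear). It has 10 states:
  I0: { [L → . c d], [S → . L S +], [S → . d ;], [S → . f], [S' → . S] }  — shift
  I1: { [L → . c d], [S → . L S +], [S → . d ;], [S → . f], [S → L . S +] }  — shift
  I2: { [S' → S .] }  — accept
  I3: { [L → c . d] }  — shift
  I4: { [S → d . ;] }  — shift
  I5: { [S → f .] }  — reduce
  I6: { [S → d ; .] }  — reduce
  I7: { [L → c d .] }  — reduce
  I8: { [S → L S . +] }  — shift
  I9: { [S → L S + .] }  — reduce

Every state is either a pure shift/goto state or contains exactly one complete item and nothing to shift — no conflicts. The grammar is LR(0).

Answer: Yes, the grammar is LR(0)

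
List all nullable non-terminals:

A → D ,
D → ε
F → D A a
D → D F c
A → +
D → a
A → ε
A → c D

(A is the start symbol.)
{ 'A', 'D' }

ε-productions: D → ε, A → ε
So D, A are immediately nullable.
No further non-terminal can be added: every production for the remaining non-terminals contains a terminal or a non-nullable non-terminal.
Nullable = { 'A', 'D' }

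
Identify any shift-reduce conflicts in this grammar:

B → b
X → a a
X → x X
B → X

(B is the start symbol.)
No shift-reduce conflicts

Augment with B' → B and build the canonical LR(0) collection (I0 = CLOSURE({[B' → . B]}), then GOTO on every symbol after a dot until no new states appear). It has 8 states:
  I0: { [B → . X], [B → . b], [B' → . B], [X → . a a], [X → . x X] }  — shift
  I1: { [B' → B .] }  — accept
  I2: { [B → X .] }  — reduce
  I3: { [X → a . a] }  — shift
  I4: { [B → b .] }  — reduce
  I5: { [X → . a a], [X → . x X], [X → x . X] }  — shift
  I6: { [X → x X .] }  — reduce
  I7: { [X → a a .] }  — reduce

No state contains both a complete item and a shift item.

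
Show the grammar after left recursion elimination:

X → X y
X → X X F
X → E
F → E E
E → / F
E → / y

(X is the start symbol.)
X → E X'
X' → y X'
X' → X F X'
X' → ε
F → E E
E → / F
E → / y

X is directly left-recursive. The standard transformation for
  A → A α₁ | ... | A α_m | β₁ | ... | β_n
is
  A  → β₁ A' | ... | β_n A'
  A' → α₁ A' | ... | α_m A' | ε

X → E becomes X → E X'
X → X y becomes X' → y X'
X → X X F becomes X' → X F X'
Add X' → ε

Productions for other non-terminals are unchanged:
  F → E E
  E → / F
  E → / y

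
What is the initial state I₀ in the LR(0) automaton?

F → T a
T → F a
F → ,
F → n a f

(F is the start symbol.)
First, augment the grammar with F' → F
I₀ = CLOSURE({ [F' → . F] }):
  [F' → . F] has the dot before F: add [F → . T a], [F → . ,], [F → . n a f]
  [F → . T a] has the dot before T: add [T → . F a]
No further items can be added.

I₀ = { [F → . ,], [F → . T a], [F → . n a f], [F' → . F], [T → . F a] }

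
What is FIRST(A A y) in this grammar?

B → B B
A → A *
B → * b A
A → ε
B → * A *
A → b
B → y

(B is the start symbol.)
{ '*', 'b', 'y' }

FIRST sets of the non-terminals involved (from the grammar, by fixed-point iteration):
  FIRST(A) = { '*', 'b', ε }

To compute FIRST(A A y), process the symbols left to right:
Symbol A is a non-terminal. Add FIRST(A) \ {ε} = { '*', 'b' }
A is nullable (ε ∈ FIRST(A)), continue to the next symbol.
Symbol A is a non-terminal. Add FIRST(A) \ {ε} = { '*', 'b' }
A is nullable (ε ∈ FIRST(A)), continue to the next symbol.
Symbol y is a terminal. Add 'y' and stop.
FIRST(A A y) = { '*', 'b', 'y' }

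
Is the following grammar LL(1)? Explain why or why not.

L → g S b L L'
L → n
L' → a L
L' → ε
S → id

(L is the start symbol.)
A grammar is LL(1) if for each non-terminal N with multiple productions, the predict sets of those productions are pairwise disjoint, where PREDICT(N → α) = (FIRST(α) \ {ε}) ∪ (FOLLOW(N) if α ⇒* ε).

Relevant sets:
  FOLLOW(L') = { $, 'a' }

For L:
  PREDICT(L → g S b L L') = { 'g' }
  PREDICT(L → n) = { 'n' }
For L':
  PREDICT(L' → a L) = { 'a' }
  PREDICT(L' → ε) = { $, 'a' }
S has a single production, so nothing to check there.

Conflict found: Predict set conflict for L': { 'a' }
The grammar is NOT LL(1).

Answer: No. Predict set conflict for L': { 'a' }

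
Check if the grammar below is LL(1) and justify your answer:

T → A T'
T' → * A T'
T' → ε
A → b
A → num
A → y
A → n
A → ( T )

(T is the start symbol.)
Yes, the grammar is LL(1).

A grammar is LL(1) if for each non-terminal N with multiple productions, the predict sets of those productions are pairwise disjoint, where PREDICT(N → α) = (FIRST(α) \ {ε}) ∪ (FOLLOW(N) if α ⇒* ε).

Relevant sets:
  FOLLOW(T') = { $, ')' }

For T':
  PREDICT(T' → '*' A T') = { '*' }
  PREDICT(T' → ε) = { $, ')' }
For A:
  PREDICT(A → b) = { 'b' }
  PREDICT(A → num) = { 'num' }
  PREDICT(A → y) = { 'y' }
  PREDICT(A → n) = { 'n' }
  PREDICT(A → '(' T ')') = { '(' }
T has a single production, so nothing to check there.

All predict sets are disjoint. The grammar IS LL(1).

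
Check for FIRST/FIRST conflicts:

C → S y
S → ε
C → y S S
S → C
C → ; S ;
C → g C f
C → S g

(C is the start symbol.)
A FIRST/FIRST conflict occurs when two productions N → α and N → β for the same non-terminal have FIRST(α) ∩ FIRST(β) ≠ ∅ (with ε ∈ FIRST of a nullable right-hand side, so two nullable alternatives also conflict).

FIRST sets of the non-terminals at (or reachable through a nullable prefix from) the front of some alternative:
  FIRST(S) = { ';', 'g', 'y', ε }
  FIRST(C) = { ';', 'g', 'y' }

Productions for C:
  C → S y: FIRST = { ';', 'g', 'y' }
  C → y S S: FIRST = { 'y' }
  C → ; S ;: FIRST = { ';' }
  C → g C f: FIRST = { 'g' }
  C → S g: FIRST = { ';', 'g', 'y' }
Productions for S:
  S → ε: FIRST = { ε }
  S → C: FIRST = { ';', 'g', 'y' }

Conflict for C: C → S y and C → y S S
  Overlap: { 'y' }
Conflict for C: C → S y and C → ; S ;
  Overlap: { ';' }
Conflict for C: C → S y and C → g C f
  Overlap: { 'g' }
Conflict for C: C → S y and C → S g
  Overlap: { ';', 'g', 'y' }
Conflict for C: C → y S S and C → S g
  Overlap: { 'y' }
Conflict for C: C → ; S ; and C → S g
  Overlap: { ';' }
Conflict for C: C → g C f and C → S g
  Overlap: { 'g' }

Answer: Yes. C → S y / C → y S S on { 'y' }; C → S y / C → ';' S ';' on { ';' }; C → S y / C → g C f on { 'g' }; C → S y / C → S g on { ';', 'g', 'y' }; C → y S S / C → S g on { 'y' }; C → ';' S ';' / C → S g on { ';' }; C → g C f / C → S g on { 'g' }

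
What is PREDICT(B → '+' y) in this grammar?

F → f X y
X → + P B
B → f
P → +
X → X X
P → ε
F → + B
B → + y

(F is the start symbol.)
PREDICT(B → '+' y) = (FIRST(RHS) \ {ε}) ∪ (FOLLOW(B) if ε ∈ FIRST(RHS), i.e. RHS ⇒* ε)
FIRST('+' y) = { '+' }
ε ∉ FIRST('+' y), so FOLLOW(B) is not added.
PREDICT(B → '+' y) = { '+' }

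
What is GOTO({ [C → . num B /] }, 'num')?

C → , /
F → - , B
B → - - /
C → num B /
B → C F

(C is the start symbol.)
GOTO(I, 'num') = CLOSURE({ [A → αX.β] : [A → α.Xβ] ∈ I, X = 'num' })

Items with dot before 'num', with the dot advanced:
  [C → . num B /] → [C → num . B /]
Closure of the advanced items:
  [C → num . B /] has the dot before B: add [B → . - - /], [B → . C F]
  [B → . C F] has the dot before C: add [C → . , /], [C → . num B /]

GOTO = { [B → . - - /], [B → . C F], [C → . , /], [C → . num B /], [C → num . B /] }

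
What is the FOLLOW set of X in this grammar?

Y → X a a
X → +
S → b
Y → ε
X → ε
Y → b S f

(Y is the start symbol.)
{ 'a' }

In Y → X a a: X is followed by a a, add FIRST(a a) \ {ε} = { 'a' }

Taking the union: FOLLOW(X) = { 'a' }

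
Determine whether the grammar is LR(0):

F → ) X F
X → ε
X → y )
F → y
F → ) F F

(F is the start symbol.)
No. Shift-reduce conflict between [X → .] and [F → . ) F F]

Augment with F' → F and build the canonical LR(0) collection (I0 = CLOSURE({[F' → . F]}), then GOTO on every symbol after a dot until no new states appear). It has 10 states:
  I0: { [F → . ) F F], [F → . ) X F], [F → . y], [F' → . F] }  — shift
  I1: { [F → ) . F F], [F → ) . X F], [F → . ) F F], [F → . ) X F], [F → . y], [X → . y )], [X → .] }  — shift, reduce
  I2: { [F' → F .] }  — accept
  I3: { [F → y .] }  — reduce
  I4: { [F → ) F . F], [F → . ) F F], [F → . ) X F], [F → . y] }  — shift
  I5: { [F → ) X . F], [F → . ) F F], [F → . ) X F], [F → . y] }  — shift
  I6: { [F → y .], [X → y . )] }  — shift, reduce
  I7: { [X → y ) .] }  — reduce
  I8: { [F → ) X F .] }  — reduce
  I9: { [F → ) F F .] }  — reduce

Conflict in state I1:
  Shift-reduce conflict between [X → .] and [F → . ) F F]
So the grammar is NOT LR(0).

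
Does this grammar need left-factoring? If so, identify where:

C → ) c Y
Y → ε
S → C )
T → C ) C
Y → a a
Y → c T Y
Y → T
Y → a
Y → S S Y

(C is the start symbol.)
Yes, Y has productions with common prefix 'a'

Left-factoring is needed when two productions for the same non-terminal
share a common prefix on the right-hand side.

Productions for Y:
  Y → ε
  Y → a a
  Y → c T Y
  Y → T
  Y → a
  Y → S S Y

Found common prefix 'a' in productions for Y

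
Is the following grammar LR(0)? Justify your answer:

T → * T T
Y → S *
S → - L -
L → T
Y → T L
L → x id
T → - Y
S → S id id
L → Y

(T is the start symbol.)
No. Shift-reduce conflict between [L → T .] and [L → . x id]

A grammar is LR(0) if no state in the canonical LR(0) collection has:
  - both a shift item (dot before a terminal) and a complete item (shift-reduce conflict), or
  - two or more complete items (reduce-reduce conflict; the accept item [T' → T .] counts as a complete item here).

Augment with T' → T and build the canonical LR(0) collection (I0 = CLOSURE({[T' → . T]}), then GOTO on every symbol after a dot until no new states appear). It has 21 states:
  I0: { [T → . * T T], [T → . - Y], [T' → . T] }  — shift
  I1: { [T → * . T T], [T → . * T T], [T → . - Y] }  — shift
  I2: { [S → . - L -], [S → . S id id], [T → - . Y], [T → . * T T], [T → . - Y], [Y → . S *], [Y → . T L] }  — shift
  I3: { [T' → T .] }  — accept
  I4: { [L → . T], [L → . Y], [L → . x id], [S → - . L -], [S → . - L -], [S → . S id id], [T → - . Y], [T → . * T T], [T → . - Y], [Y → . S *], [Y → . T L] }  — shift
  I5: { [S → S . id id], [Y → S . *] }  — shift
  I6: { [L → . T], [L → . Y], [L → . x id], [S → . - L -], [S → . S id id], [T → . * T T], [T → . - Y], [Y → . S *], [Y → . T L], [Y → T . L] }  — shift
  I7: { [T → - Y .] }  — reduce
  I8: { [Y → T L .] }  — reduce
  I9: { [L → . T], [L → . Y], [L → . x id], [L → T .], [S → . - L -], [S → . S id id], [T → . * T T], [T → . - Y], [Y → . S *], [Y → . T L], [Y → T . L] }  — shift, reduce
  I10: { [L → Y .] }  — reduce
  I11: { [L → x . id] }  — shift
  I12: { [L → x id .] }  — reduce
  I13: { [Y → S * .] }  — reduce
  I14: { [S → S id . id] }  — shift
  I15: { [S → S id id .] }  — reduce
  I16: { [S → - L . -] }  — shift
  I17: { [L → Y .], [T → - Y .] }  — 2 reduces
  I18: { [S → - L - .] }  — reduce
  I19: { [T → * T . T], [T → . * T T], [T → . - Y] }  — shift
  I20: { [T → * T T .] }  — reduce

Conflict in state I9:
  Shift-reduce conflict between [L → T .] and [L → . x id]
So the grammar is NOT LR(0).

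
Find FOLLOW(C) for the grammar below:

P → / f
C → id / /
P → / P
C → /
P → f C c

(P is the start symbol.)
In P → f C c: C is followed by c, add FIRST(c) \ {ε} = { 'c' }

Taking the union: FOLLOW(C) = { 'c' }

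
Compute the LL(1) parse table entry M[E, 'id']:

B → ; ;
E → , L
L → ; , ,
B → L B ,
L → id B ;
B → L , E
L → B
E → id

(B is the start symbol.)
E → id

To find M[E, 'id'], we find productions for E where 'id' is in the predict set (PREDICT(N → α) = (FIRST(α) \ {ε}) ∪ (FOLLOW(N) if α ⇒* ε)).

E → , L: PREDICT = { ',' }
E → id: PREDICT = { 'id' }
  'id' is in predict set, so this production goes in M[E, 'id']

M[E, 'id'] = E → id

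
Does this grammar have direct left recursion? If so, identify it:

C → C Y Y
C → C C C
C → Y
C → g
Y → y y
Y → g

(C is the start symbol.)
Yes, C is left-recursive

Direct left recursion occurs when N → N α for some non-terminal N (the right-hand side begins with the left-hand side itself).

C → C Y Y: LEFT RECURSIVE (starts with C)
C → C C C: LEFT RECURSIVE (starts with C)
C → Y: starts with Y
C → g: starts with g
Y → y y: starts with y
Y → g: starts with g

The grammar has direct left recursion on: C.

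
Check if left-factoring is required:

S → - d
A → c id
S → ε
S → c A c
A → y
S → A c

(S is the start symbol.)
No, left-factoring is not needed

Left-factoring is needed when two productions for the same non-terminal
share a common prefix on the right-hand side.

Productions for S:
  S → - d
  S → ε
  S → c A c
  S → A c
Productions for A:
  A → c id
  A → y

No common prefixes found.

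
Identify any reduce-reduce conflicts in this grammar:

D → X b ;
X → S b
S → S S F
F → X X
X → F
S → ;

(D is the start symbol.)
Yes — I11: [S → S S F .] vs [X → F .]

A reduce-reduce conflict occurs when an LR(0) state has two complete items [A → α .] and [B → β .] — both call for a reduction, and with no lookahead the parser cannot choose between them.

Augment with D' → D and build the canonical LR(0) collection (I0 = CLOSURE({[D' → . D]}), then GOTO on every symbol after a dot until no new states appear). It has 14 states:
  I0: { [D → . X b ;], [D' → . D], [F → . X X], [S → . ;], [S → . S S F], [X → . F], [X → . S b] }  — shift
  I1: { [S → ; .] }  — reduce
  I2: { [D' → D .] }  — accept
  I3: { [X → F .] }  — reduce
  I4: { [S → . ;], [S → . S S F], [S → S . S F], [X → S . b] }  — shift
  I5: { [D → X . b ;], [F → . X X], [F → X . X], [S → . ;], [S → . S S F], [X → . F], [X → . S b] }  — shift
  I6: { [F → . X X], [F → X . X], [F → X X .], [S → . ;], [S → . S S F], [X → . F], [X → . S b] }  — shift, reduce
  I7: { [D → X b . ;] }  — shift
  I8: { [D → X b ; .] }  — reduce
  I9: { [F → . X X], [S → . ;], [S → . S S F], [S → S . S F], [S → S S . F], [X → . F], [X → . S b] }  — shift
  I10: { [X → S b .] }  — reduce
  I11: { [S → S S F .], [X → F .] }  — 2 reduces
  I12: { [F → . X X], [S → . ;], [S → . S S F], [S → S . S F], [S → S S . F], [X → . F], [X → . S b], [X → S . b] }  — shift
  I13: { [F → . X X], [F → X . X], [S → . ;], [S → . S S F], [X → . F], [X → . S b] }  — shift

I11 contains complete items [S → S S F .], [X → F .] — reduce-reduce conflict.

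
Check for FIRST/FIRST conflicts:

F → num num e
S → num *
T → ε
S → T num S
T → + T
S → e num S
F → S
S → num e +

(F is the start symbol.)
FIRST sets of the non-terminals at (or reachable through a nullable prefix from) the front of some alternative:
  FIRST(S) = { '+', 'e', 'num' }
  FIRST(T) = { '+', ε }

Productions for F:
  F → num num e: FIRST = { 'num' }
  F → S: FIRST = { '+', 'e', 'num' }
Productions for S:
  S → num *: FIRST = { 'num' }
  S → T num S: FIRST = { '+', 'num' }
  S → e num S: FIRST = { 'e' }
  S → num e +: FIRST = { 'num' }
Productions for T:
  T → ε: FIRST = { ε }
  T → + T: FIRST = { '+' }

Conflict for F: F → num num e and F → S
  Overlap: { 'num' }
Conflict for S: S → num * and S → T num S
  Overlap: { 'num' }
Conflict for S: S → num * and S → num e +
  Overlap: { 'num' }
Conflict for S: S → T num S and S → num e +
  Overlap: { 'num' }

Answer: Yes. F → num num e / F → S on { 'num' }; S → num '*' / S → T num S on { 'num' }; S → num '*' / S → num e '+' on { 'num' }; S → T num S / S → num e '+' on { 'num' }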